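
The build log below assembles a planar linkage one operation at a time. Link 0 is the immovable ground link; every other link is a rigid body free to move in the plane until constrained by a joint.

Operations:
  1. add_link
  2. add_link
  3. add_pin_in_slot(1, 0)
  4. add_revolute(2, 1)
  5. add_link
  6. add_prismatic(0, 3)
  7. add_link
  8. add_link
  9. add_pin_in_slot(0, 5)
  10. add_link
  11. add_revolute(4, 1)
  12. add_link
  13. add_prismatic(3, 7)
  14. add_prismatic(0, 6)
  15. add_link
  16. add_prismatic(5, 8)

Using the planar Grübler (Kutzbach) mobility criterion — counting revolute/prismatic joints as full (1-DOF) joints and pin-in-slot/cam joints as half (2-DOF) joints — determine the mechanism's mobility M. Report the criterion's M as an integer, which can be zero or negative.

M = 10

L=1 J1=0 J2=0
add link → L=2 J1=0 J2=0
add link → L=3 J1=0 J2=0
PS@1,0 dof=2 J2 → L=3 J1=0 J2=1
R@2,1 dof=1 J1 → L=3 J1=1 J2=1
add link → L=4 J1=1 J2=1
P@0,3 dof=1 J1 → L=4 J1=2 J2=1
add link → L=5 J1=2 J2=1
add link → L=6 J1=2 J2=1
PS@0,5 dof=2 J2 → L=6 J1=2 J2=2
add link → L=7 J1=2 J2=2
R@4,1 dof=1 J1 → L=7 J1=3 J2=2
add link → L=8 J1=3 J2=2
P@3,7 dof=1 J1 → L=8 J1=4 J2=2
P@0,6 dof=1 J1 → L=8 J1=5 J2=2
add link → L=9 J1=5 J2=2
P@5,8 dof=1 J1 → L=9 J1=6 J2=2
M=3(L−1)−2J1−J2=3·8−2·6−2=10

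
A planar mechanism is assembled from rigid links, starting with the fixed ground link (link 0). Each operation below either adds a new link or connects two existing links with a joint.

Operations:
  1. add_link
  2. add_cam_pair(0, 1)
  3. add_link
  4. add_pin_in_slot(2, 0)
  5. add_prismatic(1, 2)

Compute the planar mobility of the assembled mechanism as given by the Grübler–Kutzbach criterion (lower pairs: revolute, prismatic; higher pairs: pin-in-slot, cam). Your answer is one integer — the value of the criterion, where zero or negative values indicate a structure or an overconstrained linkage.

M = 2

L=1 J1=0 J2=0
add link → L=2 J1=0 J2=0
C@0,1 dof=2 J2 → L=2 J1=0 J2=1
add link → L=3 J1=0 J2=1
PS@2,0 dof=2 J2 → L=3 J1=0 J2=2
P@1,2 dof=1 J1 → L=3 J1=1 J2=2
M=3(L−1)−2J1−J2=3·2−2·1−2=2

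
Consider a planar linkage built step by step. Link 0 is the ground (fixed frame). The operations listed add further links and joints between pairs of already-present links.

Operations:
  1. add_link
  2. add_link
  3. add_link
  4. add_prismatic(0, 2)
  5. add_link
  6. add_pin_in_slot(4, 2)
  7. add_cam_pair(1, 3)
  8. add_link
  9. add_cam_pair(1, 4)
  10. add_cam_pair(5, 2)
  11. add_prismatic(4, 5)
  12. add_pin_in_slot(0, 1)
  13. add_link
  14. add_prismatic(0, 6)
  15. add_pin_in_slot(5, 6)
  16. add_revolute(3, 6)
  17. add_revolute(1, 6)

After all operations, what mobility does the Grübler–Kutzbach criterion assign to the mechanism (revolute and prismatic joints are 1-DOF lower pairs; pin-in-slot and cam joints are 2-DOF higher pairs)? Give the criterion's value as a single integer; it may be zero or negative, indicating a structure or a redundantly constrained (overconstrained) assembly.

[1;0;0] (link 0 is ground)
L+ [2;0;0]
L+ [3;0;0]
L+ [4;0;0]
P(0,2)∈J1 [4;1;0]
L+ [5;1;0]
PS(4,2)∈J2 [5;1;1]
C(1,3)∈J2 [5;1;2]
L+ [6;1;2]
C(1,4)∈J2 [6;1;3]
C(5,2)∈J2 [6;1;4]
P(4,5)∈J1 [6;2;4]
PS(0,1)∈J2 [6;2;5]
L+ [7;2;5]
P(0,6)∈J1 [7;3;5]
PS(5,6)∈J2 [7;3;6]
R(3,6)∈J1 [7;4;6]
R(1,6)∈J1 [7;5;6]
mobility = 18 − 10 − 6 = 2

M = 2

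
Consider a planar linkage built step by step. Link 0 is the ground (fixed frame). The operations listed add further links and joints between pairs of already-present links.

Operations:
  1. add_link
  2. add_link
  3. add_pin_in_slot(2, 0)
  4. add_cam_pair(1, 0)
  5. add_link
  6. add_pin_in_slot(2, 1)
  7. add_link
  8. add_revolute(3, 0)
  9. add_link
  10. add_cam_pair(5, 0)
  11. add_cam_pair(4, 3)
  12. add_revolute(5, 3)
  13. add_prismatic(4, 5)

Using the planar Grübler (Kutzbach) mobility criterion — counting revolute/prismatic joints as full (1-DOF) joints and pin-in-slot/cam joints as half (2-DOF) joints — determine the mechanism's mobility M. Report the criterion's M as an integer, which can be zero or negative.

L=1 J1=0 J2=0
add link → L=2 J1=0 J2=0
add link → L=3 J1=0 J2=0
PS@2,0 dof=2 J2 → L=3 J1=0 J2=1
C@1,0 dof=2 J2 → L=3 J1=0 J2=2
add link → L=4 J1=0 J2=2
PS@2,1 dof=2 J2 → L=4 J1=0 J2=3
add link → L=5 J1=0 J2=3
R@3,0 dof=1 J1 → L=5 J1=1 J2=3
add link → L=6 J1=1 J2=3
C@5,0 dof=2 J2 → L=6 J1=1 J2=4
C@4,3 dof=2 J2 → L=6 J1=1 J2=5
R@5,3 dof=1 J1 → L=6 J1=2 J2=5
P@4,5 dof=1 J1 → L=6 J1=3 J2=5
M=3(L−1)−2J1−J2=3·5−2·3−5=4

M = 4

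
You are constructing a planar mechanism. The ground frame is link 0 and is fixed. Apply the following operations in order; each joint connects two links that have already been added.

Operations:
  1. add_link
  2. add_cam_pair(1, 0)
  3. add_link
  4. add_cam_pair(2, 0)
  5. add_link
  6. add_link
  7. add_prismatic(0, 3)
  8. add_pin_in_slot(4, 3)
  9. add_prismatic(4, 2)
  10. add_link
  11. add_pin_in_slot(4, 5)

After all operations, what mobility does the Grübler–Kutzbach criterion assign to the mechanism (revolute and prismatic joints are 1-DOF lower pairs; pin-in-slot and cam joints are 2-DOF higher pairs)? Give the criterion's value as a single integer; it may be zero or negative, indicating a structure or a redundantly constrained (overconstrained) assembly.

M = 7

(L,J1,J2)=(1,0,0); link0 fixed
link1: (2,0,0)
C 1-0 [J2]: (2,0,1)
link2: (3,0,1)
C 2-0 [J2]: (3,0,2)
link3: (4,0,2)
link4: (5,0,2)
P 0-3 [J1]: (5,1,2)
PS 4-3 [J2]: (5,1,3)
P 4-2 [J1]: (5,2,3)
link5: (6,2,3)
PS 4-5 [J2]: (6,2,4)
Grübler: 3·5 − 2·2 − 4 = 7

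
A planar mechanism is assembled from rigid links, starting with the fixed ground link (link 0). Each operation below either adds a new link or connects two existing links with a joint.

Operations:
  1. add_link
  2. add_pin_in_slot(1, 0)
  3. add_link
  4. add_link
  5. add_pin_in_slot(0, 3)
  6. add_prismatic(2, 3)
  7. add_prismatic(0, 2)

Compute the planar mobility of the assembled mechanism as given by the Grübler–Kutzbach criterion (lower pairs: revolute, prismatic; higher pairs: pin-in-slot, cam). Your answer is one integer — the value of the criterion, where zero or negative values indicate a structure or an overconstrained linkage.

link 0 = ground. State L|J1|J2 = 1|0|0
+link1  2|0|0
PS(1,0) f=2→J2  2|0|1
+link2  3|0|1
+link3  4|0|1
PS(0,3) f=2→J2  4|0|2
P(2,3) f=1→J1  4|1|2
P(0,2) f=1→J1  4|2|2
M = 3(4−1)−2·2−2 = 9−4−2 = 3

M = 3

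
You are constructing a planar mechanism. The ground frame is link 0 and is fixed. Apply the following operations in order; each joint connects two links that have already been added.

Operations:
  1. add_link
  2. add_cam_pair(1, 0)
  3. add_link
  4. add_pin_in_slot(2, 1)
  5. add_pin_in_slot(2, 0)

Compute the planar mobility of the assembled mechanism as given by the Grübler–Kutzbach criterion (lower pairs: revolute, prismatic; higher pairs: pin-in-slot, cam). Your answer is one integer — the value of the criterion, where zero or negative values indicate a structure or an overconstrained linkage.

ground; <1,0,0>
#1 <2,0,0>
C:1↔0 J2 <2,0,1>
#2 <3,0,1>
PS:2↔1 J2 <3,0,2>
PS:2↔0 J2 <3,0,3>
3×2 − 2×0 − 1×3 = 3

M = 3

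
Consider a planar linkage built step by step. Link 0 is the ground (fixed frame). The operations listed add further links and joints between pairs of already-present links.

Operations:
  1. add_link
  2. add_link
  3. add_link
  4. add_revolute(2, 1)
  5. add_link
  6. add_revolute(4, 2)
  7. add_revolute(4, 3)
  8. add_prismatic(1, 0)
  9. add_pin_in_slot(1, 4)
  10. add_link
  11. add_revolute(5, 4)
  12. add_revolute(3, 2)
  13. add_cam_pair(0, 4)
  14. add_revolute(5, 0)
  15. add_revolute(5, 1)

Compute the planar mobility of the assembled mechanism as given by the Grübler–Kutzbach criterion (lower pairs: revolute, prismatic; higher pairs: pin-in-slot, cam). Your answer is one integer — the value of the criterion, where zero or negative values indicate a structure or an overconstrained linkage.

M = -3

link 0 = ground. State L|J1|J2 = 1|0|0
+link1  2|0|0
+link2  3|0|0
+link3  4|0|0
R(2,1) f=1→J1  4|1|0
+link4  5|1|0
R(4,2) f=1→J1  5|2|0
R(4,3) f=1→J1  5|3|0
P(1,0) f=1→J1  5|4|0
PS(1,4) f=2→J2  5|4|1
+link5  6|4|1
R(5,4) f=1→J1  6|5|1
R(3,2) f=1→J1  6|6|1
C(0,4) f=2→J2  6|6|2
R(5,0) f=1→J1  6|7|2
R(5,1) f=1→J1  6|8|2
M = 3(6−1)−2·8−2 = 15−16−2 = -3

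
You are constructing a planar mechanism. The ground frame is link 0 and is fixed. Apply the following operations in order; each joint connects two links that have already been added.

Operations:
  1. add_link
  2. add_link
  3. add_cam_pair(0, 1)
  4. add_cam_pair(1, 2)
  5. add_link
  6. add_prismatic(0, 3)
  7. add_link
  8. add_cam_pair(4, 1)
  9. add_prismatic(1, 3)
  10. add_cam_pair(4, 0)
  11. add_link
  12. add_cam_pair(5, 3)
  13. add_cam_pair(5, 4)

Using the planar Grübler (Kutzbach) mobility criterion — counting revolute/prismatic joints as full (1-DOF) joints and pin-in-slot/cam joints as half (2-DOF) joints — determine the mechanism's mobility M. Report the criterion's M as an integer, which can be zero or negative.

link 0 = ground. State L|J1|J2 = 1|0|0
+link1  2|0|0
+link2  3|0|0
C(0,1) f=2→J2  3|0|1
C(1,2) f=2→J2  3|0|2
+link3  4|0|2
P(0,3) f=1→J1  4|1|2
+link4  5|1|2
C(4,1) f=2→J2  5|1|3
P(1,3) f=1→J1  5|2|3
C(4,0) f=2→J2  5|2|4
+link5  6|2|4
C(5,3) f=2→J2  6|2|5
C(5,4) f=2→J2  6|2|6
M = 3(6−1)−2·2−6 = 15−4−6 = 5

M = 5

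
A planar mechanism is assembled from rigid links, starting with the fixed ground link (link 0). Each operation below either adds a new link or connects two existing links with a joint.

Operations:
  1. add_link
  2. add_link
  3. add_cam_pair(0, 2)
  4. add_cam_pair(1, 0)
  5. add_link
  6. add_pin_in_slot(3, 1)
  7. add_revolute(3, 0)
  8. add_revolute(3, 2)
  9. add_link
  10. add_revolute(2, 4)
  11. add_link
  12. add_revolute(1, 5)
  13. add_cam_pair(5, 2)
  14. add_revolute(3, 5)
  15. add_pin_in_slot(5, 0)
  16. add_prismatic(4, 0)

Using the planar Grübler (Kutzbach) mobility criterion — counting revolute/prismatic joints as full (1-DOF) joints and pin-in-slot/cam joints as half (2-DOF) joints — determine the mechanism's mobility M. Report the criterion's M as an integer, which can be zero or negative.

[1;0;0] (link 0 is ground)
L+ [2;0;0]
L+ [3;0;0]
C(0,2)∈J2 [3;0;1]
C(1,0)∈J2 [3;0;2]
L+ [4;0;2]
PS(3,1)∈J2 [4;0;3]
R(3,0)∈J1 [4;1;3]
R(3,2)∈J1 [4;2;3]
L+ [5;2;3]
R(2,4)∈J1 [5;3;3]
L+ [6;3;3]
R(1,5)∈J1 [6;4;3]
C(5,2)∈J2 [6;4;4]
R(3,5)∈J1 [6;5;4]
PS(5,0)∈J2 [6;5;5]
P(4,0)∈J1 [6;6;5]
mobility = 15 − 12 − 5 = -2

M = -2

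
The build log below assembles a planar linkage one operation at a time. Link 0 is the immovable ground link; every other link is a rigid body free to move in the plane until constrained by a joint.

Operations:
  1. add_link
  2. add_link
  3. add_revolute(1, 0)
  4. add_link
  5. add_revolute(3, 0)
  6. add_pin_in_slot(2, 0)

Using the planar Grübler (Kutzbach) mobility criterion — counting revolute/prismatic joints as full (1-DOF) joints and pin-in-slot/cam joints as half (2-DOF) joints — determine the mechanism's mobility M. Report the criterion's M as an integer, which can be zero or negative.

link 0 = ground. State L|J1|J2 = 1|0|0
+link1  2|0|0
+link2  3|0|0
R(1,0) f=1→J1  3|1|0
+link3  4|1|0
R(3,0) f=1→J1  4|2|0
PS(2,0) f=2→J2  4|2|1
M = 3(4−1)−2·2−1 = 9−4−1 = 4

M = 4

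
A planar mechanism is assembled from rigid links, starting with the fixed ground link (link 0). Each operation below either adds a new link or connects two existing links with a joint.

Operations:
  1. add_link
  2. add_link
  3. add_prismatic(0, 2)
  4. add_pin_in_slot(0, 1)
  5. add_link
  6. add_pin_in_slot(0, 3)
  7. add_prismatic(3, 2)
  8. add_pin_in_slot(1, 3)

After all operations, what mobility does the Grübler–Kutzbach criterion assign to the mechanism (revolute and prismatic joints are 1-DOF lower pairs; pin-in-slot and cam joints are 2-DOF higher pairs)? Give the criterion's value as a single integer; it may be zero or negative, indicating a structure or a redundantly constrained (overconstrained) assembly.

M = 2

(L,J1,J2)=(1,0,0); link0 fixed
link1: (2,0,0)
link2: (3,0,0)
P 0-2 [J1]: (3,1,0)
PS 0-1 [J2]: (3,1,1)
link3: (4,1,1)
PS 0-3 [J2]: (4,1,2)
P 3-2 [J1]: (4,2,2)
PS 1-3 [J2]: (4,2,3)
Grübler: 3·3 − 2·2 − 3 = 2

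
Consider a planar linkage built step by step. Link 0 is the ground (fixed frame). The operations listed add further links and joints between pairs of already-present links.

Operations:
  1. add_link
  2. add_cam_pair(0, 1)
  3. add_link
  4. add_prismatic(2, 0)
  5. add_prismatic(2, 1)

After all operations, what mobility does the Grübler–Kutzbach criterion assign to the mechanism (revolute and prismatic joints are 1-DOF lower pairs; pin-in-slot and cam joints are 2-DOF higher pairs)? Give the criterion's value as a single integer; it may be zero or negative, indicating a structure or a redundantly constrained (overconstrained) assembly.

(L,J1,J2)=(1,0,0); link0 fixed
link1: (2,0,0)
C 0-1 [J2]: (2,0,1)
link2: (3,0,1)
P 2-0 [J1]: (3,1,1)
P 2-1 [J1]: (3,2,1)
Grübler: 3·2 − 2·2 − 1 = 1

M = 1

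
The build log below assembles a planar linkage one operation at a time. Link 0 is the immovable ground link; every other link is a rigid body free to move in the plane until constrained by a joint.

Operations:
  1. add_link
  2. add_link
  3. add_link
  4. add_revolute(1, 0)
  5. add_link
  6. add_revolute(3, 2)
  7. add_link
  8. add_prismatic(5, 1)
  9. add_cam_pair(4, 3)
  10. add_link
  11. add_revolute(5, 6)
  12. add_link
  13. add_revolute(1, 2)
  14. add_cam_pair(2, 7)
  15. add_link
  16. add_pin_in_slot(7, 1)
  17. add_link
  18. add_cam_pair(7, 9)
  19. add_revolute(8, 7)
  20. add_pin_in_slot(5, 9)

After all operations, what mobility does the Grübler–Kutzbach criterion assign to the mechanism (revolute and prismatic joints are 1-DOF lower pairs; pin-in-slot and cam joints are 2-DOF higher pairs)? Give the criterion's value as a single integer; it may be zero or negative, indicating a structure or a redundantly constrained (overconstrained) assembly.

M = 10

[1;0;0] (link 0 is ground)
L+ [2;0;0]
L+ [3;0;0]
L+ [4;0;0]
R(1,0)∈J1 [4;1;0]
L+ [5;1;0]
R(3,2)∈J1 [5;2;0]
L+ [6;2;0]
P(5,1)∈J1 [6;3;0]
C(4,3)∈J2 [6;3;1]
L+ [7;3;1]
R(5,6)∈J1 [7;4;1]
L+ [8;4;1]
R(1,2)∈J1 [8;5;1]
C(2,7)∈J2 [8;5;2]
L+ [9;5;2]
PS(7,1)∈J2 [9;5;3]
L+ [10;5;3]
C(7,9)∈J2 [10;5;4]
R(8,7)∈J1 [10;6;4]
PS(5,9)∈J2 [10;6;5]
mobility = 27 − 12 − 5 = 10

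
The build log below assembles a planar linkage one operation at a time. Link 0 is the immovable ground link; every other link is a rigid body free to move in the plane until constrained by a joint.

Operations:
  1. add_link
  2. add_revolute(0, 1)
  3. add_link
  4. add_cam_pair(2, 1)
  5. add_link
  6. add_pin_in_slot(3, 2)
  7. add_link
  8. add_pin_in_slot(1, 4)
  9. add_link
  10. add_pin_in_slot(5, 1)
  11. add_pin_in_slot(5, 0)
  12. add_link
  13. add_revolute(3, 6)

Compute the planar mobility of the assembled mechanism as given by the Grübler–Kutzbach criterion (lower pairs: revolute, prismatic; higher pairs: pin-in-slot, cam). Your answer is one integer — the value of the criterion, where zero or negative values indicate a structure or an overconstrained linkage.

M = 9

[1;0;0] (link 0 is ground)
L+ [2;0;0]
R(0,1)∈J1 [2;1;0]
L+ [3;1;0]
C(2,1)∈J2 [3;1;1]
L+ [4;1;1]
PS(3,2)∈J2 [4;1;2]
L+ [5;1;2]
PS(1,4)∈J2 [5;1;3]
L+ [6;1;3]
PS(5,1)∈J2 [6;1;4]
PS(5,0)∈J2 [6;1;5]
L+ [7;1;5]
R(3,6)∈J1 [7;2;5]
mobility = 18 − 4 − 5 = 9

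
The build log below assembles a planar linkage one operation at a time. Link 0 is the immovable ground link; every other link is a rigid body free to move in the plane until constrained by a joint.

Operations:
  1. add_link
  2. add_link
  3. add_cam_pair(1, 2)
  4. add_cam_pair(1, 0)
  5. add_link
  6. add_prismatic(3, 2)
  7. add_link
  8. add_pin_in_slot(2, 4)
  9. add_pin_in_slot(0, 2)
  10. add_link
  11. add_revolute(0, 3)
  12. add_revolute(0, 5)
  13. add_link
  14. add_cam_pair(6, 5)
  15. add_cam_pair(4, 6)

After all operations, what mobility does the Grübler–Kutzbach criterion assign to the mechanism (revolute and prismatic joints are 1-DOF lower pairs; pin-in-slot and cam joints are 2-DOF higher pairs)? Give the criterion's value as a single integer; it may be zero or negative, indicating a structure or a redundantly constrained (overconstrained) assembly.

[1;0;0] (link 0 is ground)
L+ [2;0;0]
L+ [3;0;0]
C(1,2)∈J2 [3;0;1]
C(1,0)∈J2 [3;0;2]
L+ [4;0;2]
P(3,2)∈J1 [4;1;2]
L+ [5;1;2]
PS(2,4)∈J2 [5;1;3]
PS(0,2)∈J2 [5;1;4]
L+ [6;1;4]
R(0,3)∈J1 [6;2;4]
R(0,5)∈J1 [6;3;4]
L+ [7;3;4]
C(6,5)∈J2 [7;3;5]
C(4,6)∈J2 [7;3;6]
mobility = 18 − 6 − 6 = 6

M = 6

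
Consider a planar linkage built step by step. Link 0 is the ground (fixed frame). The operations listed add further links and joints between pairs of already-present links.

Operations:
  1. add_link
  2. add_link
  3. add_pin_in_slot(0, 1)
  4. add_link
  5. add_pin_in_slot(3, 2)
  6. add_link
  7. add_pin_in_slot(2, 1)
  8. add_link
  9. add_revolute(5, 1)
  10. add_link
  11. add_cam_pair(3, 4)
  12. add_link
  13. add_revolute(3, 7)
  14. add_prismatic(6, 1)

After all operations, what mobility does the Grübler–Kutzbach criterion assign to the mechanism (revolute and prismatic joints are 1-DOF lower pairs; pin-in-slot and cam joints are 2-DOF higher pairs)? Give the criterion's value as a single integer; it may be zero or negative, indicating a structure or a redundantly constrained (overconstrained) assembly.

link 0 = ground. State L|J1|J2 = 1|0|0
+link1  2|0|0
+link2  3|0|0
PS(0,1) f=2→J2  3|0|1
+link3  4|0|1
PS(3,2) f=2→J2  4|0|2
+link4  5|0|2
PS(2,1) f=2→J2  5|0|3
+link5  6|0|3
R(5,1) f=1→J1  6|1|3
+link6  7|1|3
C(3,4) f=2→J2  7|1|4
+link7  8|1|4
R(3,7) f=1→J1  8|2|4
P(6,1) f=1→J1  8|3|4
M = 3(8−1)−2·3−4 = 21−6−4 = 11

M = 11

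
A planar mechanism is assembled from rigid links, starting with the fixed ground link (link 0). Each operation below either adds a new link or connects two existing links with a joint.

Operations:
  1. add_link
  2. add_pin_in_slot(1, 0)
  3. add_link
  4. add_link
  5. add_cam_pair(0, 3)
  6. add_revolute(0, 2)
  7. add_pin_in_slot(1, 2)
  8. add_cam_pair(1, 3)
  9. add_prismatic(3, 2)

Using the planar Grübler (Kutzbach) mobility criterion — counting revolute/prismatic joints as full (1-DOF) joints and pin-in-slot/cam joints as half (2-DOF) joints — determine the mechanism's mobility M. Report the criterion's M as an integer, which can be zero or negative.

M = 1

L=1 J1=0 J2=0
add link → L=2 J1=0 J2=0
PS@1,0 dof=2 J2 → L=2 J1=0 J2=1
add link → L=3 J1=0 J2=1
add link → L=4 J1=0 J2=1
C@0,3 dof=2 J2 → L=4 J1=0 J2=2
R@0,2 dof=1 J1 → L=4 J1=1 J2=2
PS@1,2 dof=2 J2 → L=4 J1=1 J2=3
C@1,3 dof=2 J2 → L=4 J1=1 J2=4
P@3,2 dof=1 J1 → L=4 J1=2 J2=4
M=3(L−1)−2J1−J2=3·3−2·2−4=1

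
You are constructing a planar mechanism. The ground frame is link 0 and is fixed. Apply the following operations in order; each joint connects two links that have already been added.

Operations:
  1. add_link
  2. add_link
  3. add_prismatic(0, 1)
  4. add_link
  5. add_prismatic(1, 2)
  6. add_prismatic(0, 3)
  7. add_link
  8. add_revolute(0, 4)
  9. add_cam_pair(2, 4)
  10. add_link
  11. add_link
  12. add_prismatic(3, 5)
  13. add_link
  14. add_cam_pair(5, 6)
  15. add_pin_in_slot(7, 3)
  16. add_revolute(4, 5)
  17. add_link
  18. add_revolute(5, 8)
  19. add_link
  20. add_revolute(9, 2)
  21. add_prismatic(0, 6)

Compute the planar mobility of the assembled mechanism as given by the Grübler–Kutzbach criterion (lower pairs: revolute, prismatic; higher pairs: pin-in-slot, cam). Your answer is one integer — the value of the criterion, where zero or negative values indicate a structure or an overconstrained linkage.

M = 6

link 0 = ground. State L|J1|J2 = 1|0|0
+link1  2|0|0
+link2  3|0|0
P(0,1) f=1→J1  3|1|0
+link3  4|1|0
P(1,2) f=1→J1  4|2|0
P(0,3) f=1→J1  4|3|0
+link4  5|3|0
R(0,4) f=1→J1  5|4|0
C(2,4) f=2→J2  5|4|1
+link5  6|4|1
+link6  7|4|1
P(3,5) f=1→J1  7|5|1
+link7  8|5|1
C(5,6) f=2→J2  8|5|2
PS(7,3) f=2→J2  8|5|3
R(4,5) f=1→J1  8|6|3
+link8  9|6|3
R(5,8) f=1→J1  9|7|3
+link9  10|7|3
R(9,2) f=1→J1  10|8|3
P(0,6) f=1→J1  10|9|3
M = 3(10−1)−2·9−3 = 27−18−3 = 6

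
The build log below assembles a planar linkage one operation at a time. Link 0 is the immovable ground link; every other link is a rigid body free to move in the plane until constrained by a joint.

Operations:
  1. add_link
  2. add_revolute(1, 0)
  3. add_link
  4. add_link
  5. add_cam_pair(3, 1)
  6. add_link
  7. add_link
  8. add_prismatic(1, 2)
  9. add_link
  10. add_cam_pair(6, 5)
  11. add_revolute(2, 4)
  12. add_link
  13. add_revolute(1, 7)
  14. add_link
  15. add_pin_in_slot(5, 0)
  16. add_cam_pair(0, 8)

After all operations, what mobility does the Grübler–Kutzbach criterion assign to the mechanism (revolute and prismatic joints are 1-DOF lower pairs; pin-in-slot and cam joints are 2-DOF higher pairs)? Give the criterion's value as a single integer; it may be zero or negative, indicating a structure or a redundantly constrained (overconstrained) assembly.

M = 12

[1;0;0] (link 0 is ground)
L+ [2;0;0]
R(1,0)∈J1 [2;1;0]
L+ [3;1;0]
L+ [4;1;0]
C(3,1)∈J2 [4;1;1]
L+ [5;1;1]
L+ [6;1;1]
P(1,2)∈J1 [6;2;1]
L+ [7;2;1]
C(6,5)∈J2 [7;2;2]
R(2,4)∈J1 [7;3;2]
L+ [8;3;2]
R(1,7)∈J1 [8;4;2]
L+ [9;4;2]
PS(5,0)∈J2 [9;4;3]
C(0,8)∈J2 [9;4;4]
mobility = 24 − 8 − 4 = 12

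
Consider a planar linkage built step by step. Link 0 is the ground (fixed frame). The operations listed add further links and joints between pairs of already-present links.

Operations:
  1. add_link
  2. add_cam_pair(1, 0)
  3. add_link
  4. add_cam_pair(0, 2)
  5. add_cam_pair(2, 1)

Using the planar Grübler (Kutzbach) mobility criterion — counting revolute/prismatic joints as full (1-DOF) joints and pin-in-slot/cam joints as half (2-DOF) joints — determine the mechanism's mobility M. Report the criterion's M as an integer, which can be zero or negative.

ground; <1,0,0>
#1 <2,0,0>
C:1↔0 J2 <2,0,1>
#2 <3,0,1>
C:0↔2 J2 <3,0,2>
C:2↔1 J2 <3,0,3>
3×2 − 2×0 − 1×3 = 3

M = 3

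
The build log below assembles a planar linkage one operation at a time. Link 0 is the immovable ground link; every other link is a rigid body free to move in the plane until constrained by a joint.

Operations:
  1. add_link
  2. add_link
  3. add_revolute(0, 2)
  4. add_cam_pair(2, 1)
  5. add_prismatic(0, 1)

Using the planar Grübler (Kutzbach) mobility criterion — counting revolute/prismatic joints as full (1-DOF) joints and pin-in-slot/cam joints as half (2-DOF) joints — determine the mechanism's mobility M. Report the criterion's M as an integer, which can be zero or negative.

link 0 = ground. State L|J1|J2 = 1|0|0
+link1  2|0|0
+link2  3|0|0
R(0,2) f=1→J1  3|1|0
C(2,1) f=2→J2  3|1|1
P(0,1) f=1→J1  3|2|1
M = 3(3−1)−2·2−1 = 6−4−1 = 1

M = 1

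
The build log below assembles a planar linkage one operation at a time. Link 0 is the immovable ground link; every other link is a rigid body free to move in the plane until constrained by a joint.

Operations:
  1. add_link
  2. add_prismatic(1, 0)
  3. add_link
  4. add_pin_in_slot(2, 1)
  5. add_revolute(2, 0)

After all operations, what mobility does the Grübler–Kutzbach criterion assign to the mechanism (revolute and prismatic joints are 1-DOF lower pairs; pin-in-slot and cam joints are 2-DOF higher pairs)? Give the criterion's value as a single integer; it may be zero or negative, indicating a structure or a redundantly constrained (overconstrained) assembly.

M = 1

L=1 J1=0 J2=0
add link → L=2 J1=0 J2=0
P@1,0 dof=1 J1 → L=2 J1=1 J2=0
add link → L=3 J1=1 J2=0
PS@2,1 dof=2 J2 → L=3 J1=1 J2=1
R@2,0 dof=1 J1 → L=3 J1=2 J2=1
M=3(L−1)−2J1−J2=3·2−2·2−1=1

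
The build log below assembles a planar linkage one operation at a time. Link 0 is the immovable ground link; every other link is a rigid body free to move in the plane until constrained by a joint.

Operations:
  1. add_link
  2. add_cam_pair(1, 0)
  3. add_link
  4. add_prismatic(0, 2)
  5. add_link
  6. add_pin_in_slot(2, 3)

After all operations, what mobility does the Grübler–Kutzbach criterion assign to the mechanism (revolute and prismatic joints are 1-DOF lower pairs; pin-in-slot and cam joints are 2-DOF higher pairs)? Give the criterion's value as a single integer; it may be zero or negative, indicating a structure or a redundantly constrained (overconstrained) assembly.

L=1 J1=0 J2=0
add link → L=2 J1=0 J2=0
C@1,0 dof=2 J2 → L=2 J1=0 J2=1
add link → L=3 J1=0 J2=1
P@0,2 dof=1 J1 → L=3 J1=1 J2=1
add link → L=4 J1=1 J2=1
PS@2,3 dof=2 J2 → L=4 J1=1 J2=2
M=3(L−1)−2J1−J2=3·3−2·1−2=5

M = 5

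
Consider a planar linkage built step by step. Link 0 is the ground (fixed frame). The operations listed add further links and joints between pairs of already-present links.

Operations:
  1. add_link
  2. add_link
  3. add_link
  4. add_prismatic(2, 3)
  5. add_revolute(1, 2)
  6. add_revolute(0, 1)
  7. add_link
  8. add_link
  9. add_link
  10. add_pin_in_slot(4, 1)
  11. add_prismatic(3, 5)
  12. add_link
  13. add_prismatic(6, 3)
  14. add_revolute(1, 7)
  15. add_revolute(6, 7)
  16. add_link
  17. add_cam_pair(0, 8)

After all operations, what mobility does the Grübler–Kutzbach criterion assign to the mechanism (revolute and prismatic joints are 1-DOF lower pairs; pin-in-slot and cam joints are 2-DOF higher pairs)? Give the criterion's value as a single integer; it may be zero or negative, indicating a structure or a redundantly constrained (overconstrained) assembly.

M = 8

L=1 J1=0 J2=0
add link → L=2 J1=0 J2=0
add link → L=3 J1=0 J2=0
add link → L=4 J1=0 J2=0
P@2,3 dof=1 J1 → L=4 J1=1 J2=0
R@1,2 dof=1 J1 → L=4 J1=2 J2=0
R@0,1 dof=1 J1 → L=4 J1=3 J2=0
add link → L=5 J1=3 J2=0
add link → L=6 J1=3 J2=0
add link → L=7 J1=3 J2=0
PS@4,1 dof=2 J2 → L=7 J1=3 J2=1
P@3,5 dof=1 J1 → L=7 J1=4 J2=1
add link → L=8 J1=4 J2=1
P@6,3 dof=1 J1 → L=8 J1=5 J2=1
R@1,7 dof=1 J1 → L=8 J1=6 J2=1
R@6,7 dof=1 J1 → L=8 J1=7 J2=1
add link → L=9 J1=7 J2=1
C@0,8 dof=2 J2 → L=9 J1=7 J2=2
M=3(L−1)−2J1−J2=3·8−2·7−2=8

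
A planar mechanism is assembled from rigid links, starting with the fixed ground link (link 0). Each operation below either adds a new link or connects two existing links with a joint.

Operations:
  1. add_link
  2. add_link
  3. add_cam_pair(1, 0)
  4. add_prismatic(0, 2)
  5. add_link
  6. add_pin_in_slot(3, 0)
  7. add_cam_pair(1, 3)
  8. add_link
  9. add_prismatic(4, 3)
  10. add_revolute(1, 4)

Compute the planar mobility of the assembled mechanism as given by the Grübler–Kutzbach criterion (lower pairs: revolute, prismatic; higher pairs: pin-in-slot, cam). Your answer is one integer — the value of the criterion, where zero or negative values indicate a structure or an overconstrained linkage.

M = 3

[1;0;0] (link 0 is ground)
L+ [2;0;0]
L+ [3;0;0]
C(1,0)∈J2 [3;0;1]
P(0,2)∈J1 [3;1;1]
L+ [4;1;1]
PS(3,0)∈J2 [4;1;2]
C(1,3)∈J2 [4;1;3]
L+ [5;1;3]
P(4,3)∈J1 [5;2;3]
R(1,4)∈J1 [5;3;3]
mobility = 12 − 6 − 3 = 3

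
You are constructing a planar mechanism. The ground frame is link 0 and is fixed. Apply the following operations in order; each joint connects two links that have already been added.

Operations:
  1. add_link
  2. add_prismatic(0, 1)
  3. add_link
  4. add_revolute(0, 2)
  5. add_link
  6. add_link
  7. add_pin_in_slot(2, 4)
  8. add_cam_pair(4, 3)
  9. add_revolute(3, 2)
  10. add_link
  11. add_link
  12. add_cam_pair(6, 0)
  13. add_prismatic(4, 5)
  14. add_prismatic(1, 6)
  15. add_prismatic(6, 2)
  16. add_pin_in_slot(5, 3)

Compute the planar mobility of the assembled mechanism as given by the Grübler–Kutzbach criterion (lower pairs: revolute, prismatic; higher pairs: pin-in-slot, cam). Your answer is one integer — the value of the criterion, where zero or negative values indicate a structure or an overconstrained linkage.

ground; <1,0,0>
#1 <2,0,0>
P:0↔1 J1 <2,1,0>
#2 <3,1,0>
R:0↔2 J1 <3,2,0>
#3 <4,2,0>
#4 <5,2,0>
PS:2↔4 J2 <5,2,1>
C:4↔3 J2 <5,2,2>
R:3↔2 J1 <5,3,2>
#5 <6,3,2>
#6 <7,3,2>
C:6↔0 J2 <7,3,3>
P:4↔5 J1 <7,4,3>
P:1↔6 J1 <7,5,3>
P:6↔2 J1 <7,6,3>
PS:5↔3 J2 <7,6,4>
3×6 − 2×6 − 1×4 = 2

M = 2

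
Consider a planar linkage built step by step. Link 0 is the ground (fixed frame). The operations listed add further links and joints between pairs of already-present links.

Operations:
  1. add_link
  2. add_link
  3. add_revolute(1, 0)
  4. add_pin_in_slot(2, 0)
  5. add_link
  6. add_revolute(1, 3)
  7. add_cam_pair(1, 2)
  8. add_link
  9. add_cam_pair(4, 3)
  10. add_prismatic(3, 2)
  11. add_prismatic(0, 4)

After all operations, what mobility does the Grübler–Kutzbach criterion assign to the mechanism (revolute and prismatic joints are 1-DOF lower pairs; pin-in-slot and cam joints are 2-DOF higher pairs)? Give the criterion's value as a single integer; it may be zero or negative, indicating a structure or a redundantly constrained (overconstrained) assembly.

link 0 = ground. State L|J1|J2 = 1|0|0
+link1  2|0|0
+link2  3|0|0
R(1,0) f=1→J1  3|1|0
PS(2,0) f=2→J2  3|1|1
+link3  4|1|1
R(1,3) f=1→J1  4|2|1
C(1,2) f=2→J2  4|2|2
+link4  5|2|2
C(4,3) f=2→J2  5|2|3
P(3,2) f=1→J1  5|3|3
P(0,4) f=1→J1  5|4|3
M = 3(5−1)−2·4−3 = 12−8−3 = 1

M = 1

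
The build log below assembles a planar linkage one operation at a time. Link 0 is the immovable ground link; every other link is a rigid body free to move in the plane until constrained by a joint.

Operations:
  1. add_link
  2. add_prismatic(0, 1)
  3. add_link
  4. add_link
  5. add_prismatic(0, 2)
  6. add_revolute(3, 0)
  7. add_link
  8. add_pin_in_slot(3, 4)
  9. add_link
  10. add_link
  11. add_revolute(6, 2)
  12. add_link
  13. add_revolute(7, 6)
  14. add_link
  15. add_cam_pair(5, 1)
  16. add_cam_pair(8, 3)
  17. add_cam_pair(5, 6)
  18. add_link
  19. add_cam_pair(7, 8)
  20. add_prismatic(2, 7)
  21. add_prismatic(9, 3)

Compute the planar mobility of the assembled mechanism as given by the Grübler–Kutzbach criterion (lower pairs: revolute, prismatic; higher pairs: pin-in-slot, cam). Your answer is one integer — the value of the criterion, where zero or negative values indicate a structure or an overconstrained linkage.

M = 8

[1;0;0] (link 0 is ground)
L+ [2;0;0]
P(0,1)∈J1 [2;1;0]
L+ [3;1;0]
L+ [4;1;0]
P(0,2)∈J1 [4;2;0]
R(3,0)∈J1 [4;3;0]
L+ [5;3;0]
PS(3,4)∈J2 [5;3;1]
L+ [6;3;1]
L+ [7;3;1]
R(6,2)∈J1 [7;4;1]
L+ [8;4;1]
R(7,6)∈J1 [8;5;1]
L+ [9;5;1]
C(5,1)∈J2 [9;5;2]
C(8,3)∈J2 [9;5;3]
C(5,6)∈J2 [9;5;4]
L+ [10;5;4]
C(7,8)∈J2 [10;5;5]
P(2,7)∈J1 [10;6;5]
P(9,3)∈J1 [10;7;5]
mobility = 27 − 14 − 5 = 8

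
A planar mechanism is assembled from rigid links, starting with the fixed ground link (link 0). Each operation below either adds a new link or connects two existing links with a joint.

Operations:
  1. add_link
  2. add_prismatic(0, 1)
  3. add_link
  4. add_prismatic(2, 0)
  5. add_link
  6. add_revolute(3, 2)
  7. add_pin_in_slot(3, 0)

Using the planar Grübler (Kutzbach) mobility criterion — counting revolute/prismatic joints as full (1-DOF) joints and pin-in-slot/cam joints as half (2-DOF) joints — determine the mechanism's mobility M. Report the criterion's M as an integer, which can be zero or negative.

M = 2

(L,J1,J2)=(1,0,0); link0 fixed
link1: (2,0,0)
P 0-1 [J1]: (2,1,0)
link2: (3,1,0)
P 2-0 [J1]: (3,2,0)
link3: (4,2,0)
R 3-2 [J1]: (4,3,0)
PS 3-0 [J2]: (4,3,1)
Grübler: 3·3 − 2·3 − 1 = 2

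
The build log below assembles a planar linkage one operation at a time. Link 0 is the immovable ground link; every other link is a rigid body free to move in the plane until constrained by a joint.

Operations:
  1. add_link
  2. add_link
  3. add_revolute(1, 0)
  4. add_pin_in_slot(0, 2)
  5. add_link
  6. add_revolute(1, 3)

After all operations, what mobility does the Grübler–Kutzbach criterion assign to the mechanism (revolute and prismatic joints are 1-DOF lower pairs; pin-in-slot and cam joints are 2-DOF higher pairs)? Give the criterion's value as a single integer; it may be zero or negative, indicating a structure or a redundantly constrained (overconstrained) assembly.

M = 4

link 0 = ground. State L|J1|J2 = 1|0|0
+link1  2|0|0
+link2  3|0|0
R(1,0) f=1→J1  3|1|0
PS(0,2) f=2→J2  3|1|1
+link3  4|1|1
R(1,3) f=1→J1  4|2|1
M = 3(4−1)−2·2−1 = 9−4−1 = 4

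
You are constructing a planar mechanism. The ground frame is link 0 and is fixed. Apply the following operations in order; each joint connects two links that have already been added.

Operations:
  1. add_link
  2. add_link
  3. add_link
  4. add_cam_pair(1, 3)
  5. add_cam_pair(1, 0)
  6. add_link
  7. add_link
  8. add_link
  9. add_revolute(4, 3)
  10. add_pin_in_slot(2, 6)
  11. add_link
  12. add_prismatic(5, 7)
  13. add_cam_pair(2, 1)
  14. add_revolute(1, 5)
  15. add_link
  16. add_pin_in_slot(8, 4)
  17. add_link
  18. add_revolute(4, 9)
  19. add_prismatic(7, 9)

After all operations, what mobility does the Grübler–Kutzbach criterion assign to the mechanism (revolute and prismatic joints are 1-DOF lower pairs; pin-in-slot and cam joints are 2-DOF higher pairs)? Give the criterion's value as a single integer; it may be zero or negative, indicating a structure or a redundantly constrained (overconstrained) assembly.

M = 12

(L,J1,J2)=(1,0,0); link0 fixed
link1: (2,0,0)
link2: (3,0,0)
link3: (4,0,0)
C 1-3 [J2]: (4,0,1)
C 1-0 [J2]: (4,0,2)
link4: (5,0,2)
link5: (6,0,2)
link6: (7,0,2)
R 4-3 [J1]: (7,1,2)
PS 2-6 [J2]: (7,1,3)
link7: (8,1,3)
P 5-7 [J1]: (8,2,3)
C 2-1 [J2]: (8,2,4)
R 1-5 [J1]: (8,3,4)
link8: (9,3,4)
PS 8-4 [J2]: (9,3,5)
link9: (10,3,5)
R 4-9 [J1]: (10,4,5)
P 7-9 [J1]: (10,5,5)
Grübler: 3·9 − 2·5 − 5 = 12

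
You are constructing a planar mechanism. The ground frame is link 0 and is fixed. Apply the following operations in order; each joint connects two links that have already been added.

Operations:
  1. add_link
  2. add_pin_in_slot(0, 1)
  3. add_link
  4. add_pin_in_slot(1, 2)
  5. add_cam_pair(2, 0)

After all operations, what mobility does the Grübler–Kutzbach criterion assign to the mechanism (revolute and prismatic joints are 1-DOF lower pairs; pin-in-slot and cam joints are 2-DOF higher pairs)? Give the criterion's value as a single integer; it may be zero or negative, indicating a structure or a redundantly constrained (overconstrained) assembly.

M = 3

[1;0;0] (link 0 is ground)
L+ [2;0;0]
PS(0,1)∈J2 [2;0;1]
L+ [3;0;1]
PS(1,2)∈J2 [3;0;2]
C(2,0)∈J2 [3;0;3]
mobility = 6 − 0 − 3 = 3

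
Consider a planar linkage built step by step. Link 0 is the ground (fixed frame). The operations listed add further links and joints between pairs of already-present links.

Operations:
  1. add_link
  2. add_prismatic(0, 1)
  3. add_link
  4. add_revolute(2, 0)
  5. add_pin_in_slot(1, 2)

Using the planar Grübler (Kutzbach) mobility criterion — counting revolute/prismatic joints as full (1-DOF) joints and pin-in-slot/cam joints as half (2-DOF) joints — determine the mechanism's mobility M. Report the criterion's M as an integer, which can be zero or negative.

M = 1

L=1 J1=0 J2=0
add link → L=2 J1=0 J2=0
P@0,1 dof=1 J1 → L=2 J1=1 J2=0
add link → L=3 J1=1 J2=0
R@2,0 dof=1 J1 → L=3 J1=2 J2=0
PS@1,2 dof=2 J2 → L=3 J1=2 J2=1
M=3(L−1)−2J1−J2=3·2−2·2−1=1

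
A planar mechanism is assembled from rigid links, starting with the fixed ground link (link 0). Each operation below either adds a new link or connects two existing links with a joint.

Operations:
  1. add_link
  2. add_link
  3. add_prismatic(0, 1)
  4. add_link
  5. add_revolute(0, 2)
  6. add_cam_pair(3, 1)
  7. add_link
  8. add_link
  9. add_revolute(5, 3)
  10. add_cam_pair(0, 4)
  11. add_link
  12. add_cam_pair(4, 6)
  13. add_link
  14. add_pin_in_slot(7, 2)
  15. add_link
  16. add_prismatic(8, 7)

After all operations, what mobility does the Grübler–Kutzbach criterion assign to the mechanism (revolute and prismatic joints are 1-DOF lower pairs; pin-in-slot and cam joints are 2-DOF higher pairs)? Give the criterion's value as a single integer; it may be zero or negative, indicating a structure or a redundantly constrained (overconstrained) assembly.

M = 12

(L,J1,J2)=(1,0,0); link0 fixed
link1: (2,0,0)
link2: (3,0,0)
P 0-1 [J1]: (3,1,0)
link3: (4,1,0)
R 0-2 [J1]: (4,2,0)
C 3-1 [J2]: (4,2,1)
link4: (5,2,1)
link5: (6,2,1)
R 5-3 [J1]: (6,3,1)
C 0-4 [J2]: (6,3,2)
link6: (7,3,2)
C 4-6 [J2]: (7,3,3)
link7: (8,3,3)
PS 7-2 [J2]: (8,3,4)
link8: (9,3,4)
P 8-7 [J1]: (9,4,4)
Grübler: 3·8 − 2·4 − 4 = 12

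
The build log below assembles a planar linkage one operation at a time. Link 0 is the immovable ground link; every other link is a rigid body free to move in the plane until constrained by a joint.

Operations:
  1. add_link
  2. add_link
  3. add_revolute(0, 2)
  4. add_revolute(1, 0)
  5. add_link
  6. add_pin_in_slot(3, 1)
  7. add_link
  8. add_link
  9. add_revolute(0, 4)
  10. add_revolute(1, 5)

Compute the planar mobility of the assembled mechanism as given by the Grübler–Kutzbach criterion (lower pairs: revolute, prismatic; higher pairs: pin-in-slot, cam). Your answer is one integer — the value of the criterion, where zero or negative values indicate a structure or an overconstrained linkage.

M = 6

ground; <1,0,0>
#1 <2,0,0>
#2 <3,0,0>
R:0↔2 J1 <3,1,0>
R:1↔0 J1 <3,2,0>
#3 <4,2,0>
PS:3↔1 J2 <4,2,1>
#4 <5,2,1>
#5 <6,2,1>
R:0↔4 J1 <6,3,1>
R:1↔5 J1 <6,4,1>
3×5 − 2×4 − 1×1 = 6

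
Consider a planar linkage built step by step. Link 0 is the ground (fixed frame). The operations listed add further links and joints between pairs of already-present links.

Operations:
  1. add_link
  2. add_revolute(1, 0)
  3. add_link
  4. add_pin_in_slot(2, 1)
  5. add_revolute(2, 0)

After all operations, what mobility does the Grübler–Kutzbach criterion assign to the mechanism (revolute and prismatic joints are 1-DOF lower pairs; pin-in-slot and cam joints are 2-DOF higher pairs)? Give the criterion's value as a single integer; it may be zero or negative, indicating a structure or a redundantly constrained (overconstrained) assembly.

ground; <1,0,0>
#1 <2,0,0>
R:1↔0 J1 <2,1,0>
#2 <3,1,0>
PS:2↔1 J2 <3,1,1>
R:2↔0 J1 <3,2,1>
3×2 − 2×2 − 1×1 = 1

M = 1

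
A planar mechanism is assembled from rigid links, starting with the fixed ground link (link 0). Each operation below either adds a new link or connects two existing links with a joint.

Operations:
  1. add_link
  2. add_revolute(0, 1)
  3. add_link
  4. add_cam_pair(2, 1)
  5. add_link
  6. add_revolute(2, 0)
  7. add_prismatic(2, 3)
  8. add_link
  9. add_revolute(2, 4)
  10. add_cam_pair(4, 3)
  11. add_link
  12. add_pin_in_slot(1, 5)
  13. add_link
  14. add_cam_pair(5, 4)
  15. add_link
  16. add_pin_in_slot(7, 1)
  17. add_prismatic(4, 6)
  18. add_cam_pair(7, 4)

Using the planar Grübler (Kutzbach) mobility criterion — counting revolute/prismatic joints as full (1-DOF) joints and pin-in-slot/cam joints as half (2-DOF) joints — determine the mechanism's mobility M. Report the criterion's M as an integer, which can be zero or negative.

[1;0;0] (link 0 is ground)
L+ [2;0;0]
R(0,1)∈J1 [2;1;0]
L+ [3;1;0]
C(2,1)∈J2 [3;1;1]
L+ [4;1;1]
R(2,0)∈J1 [4;2;1]
P(2,3)∈J1 [4;3;1]
L+ [5;3;1]
R(2,4)∈J1 [5;4;1]
C(4,3)∈J2 [5;4;2]
L+ [6;4;2]
PS(1,5)∈J2 [6;4;3]
L+ [7;4;3]
C(5,4)∈J2 [7;4;4]
L+ [8;4;4]
PS(7,1)∈J2 [8;4;5]
P(4,6)∈J1 [8;5;5]
C(7,4)∈J2 [8;5;6]
mobility = 21 − 10 − 6 = 5

M = 5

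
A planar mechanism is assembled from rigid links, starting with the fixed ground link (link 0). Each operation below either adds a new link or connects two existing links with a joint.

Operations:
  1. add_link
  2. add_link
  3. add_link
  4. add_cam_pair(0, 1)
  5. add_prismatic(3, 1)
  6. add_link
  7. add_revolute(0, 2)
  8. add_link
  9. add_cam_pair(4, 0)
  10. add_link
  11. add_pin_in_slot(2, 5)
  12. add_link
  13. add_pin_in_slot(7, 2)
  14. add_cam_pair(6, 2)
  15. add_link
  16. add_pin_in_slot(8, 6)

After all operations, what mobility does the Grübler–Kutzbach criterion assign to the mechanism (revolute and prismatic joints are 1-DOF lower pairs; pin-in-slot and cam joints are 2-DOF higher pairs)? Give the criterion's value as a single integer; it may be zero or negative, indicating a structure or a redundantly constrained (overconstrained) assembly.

link 0 = ground. State L|J1|J2 = 1|0|0
+link1  2|0|0
+link2  3|0|0
+link3  4|0|0
C(0,1) f=2→J2  4|0|1
P(3,1) f=1→J1  4|1|1
+link4  5|1|1
R(0,2) f=1→J1  5|2|1
+link5  6|2|1
C(4,0) f=2→J2  6|2|2
+link6  7|2|2
PS(2,5) f=2→J2  7|2|3
+link7  8|2|3
PS(7,2) f=2→J2  8|2|4
C(6,2) f=2→J2  8|2|5
+link8  9|2|5
PS(8,6) f=2→J2  9|2|6
M = 3(9−1)−2·2−6 = 24−4−6 = 14

M = 14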